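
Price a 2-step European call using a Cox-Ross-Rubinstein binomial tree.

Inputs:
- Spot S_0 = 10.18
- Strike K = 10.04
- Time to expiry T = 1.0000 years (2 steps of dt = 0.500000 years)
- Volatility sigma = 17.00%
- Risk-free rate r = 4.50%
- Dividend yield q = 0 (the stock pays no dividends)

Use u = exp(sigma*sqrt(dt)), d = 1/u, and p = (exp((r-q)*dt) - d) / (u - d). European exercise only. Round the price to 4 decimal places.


dt = T/N = 0.500000
u = exp(sigma*sqrt(dt)) = 1.127732; d = 1/u = 0.886736
p = (exp((r-q)*dt) - d) / (u - d) = 0.564405
Discount per step: exp(-r*dt) = 0.977751
Stock lattice S(k, i) with i counting down-moves:
  k=0: S(0,0) = 10.1800
  k=1: S(1,0) = 11.4803; S(1,1) = 9.0270
  k=2: S(2,0) = 12.9467; S(2,1) = 10.1800; S(2,2) = 8.0045
Terminal payoffs V(N, i) = max(S_T - K, 0):
  V(2,0) = 2.906705; V(2,1) = 0.140000; V(2,2) = 0.000000
Backward induction: V(k, i) = exp(-r*dt) * [p * V(k+1, i) + (1-p) * V(k+1, i+1)].
  V(1,0) = exp(-r*dt) * [p*2.906705 + (1-p)*0.140000] = 1.663685
  V(1,1) = exp(-r*dt) * [p*0.140000 + (1-p)*0.000000] = 0.077259
  V(0,0) = exp(-r*dt) * [p*1.663685 + (1-p)*0.077259] = 0.951005

Answer: Price = V(0,0) = 0.9510


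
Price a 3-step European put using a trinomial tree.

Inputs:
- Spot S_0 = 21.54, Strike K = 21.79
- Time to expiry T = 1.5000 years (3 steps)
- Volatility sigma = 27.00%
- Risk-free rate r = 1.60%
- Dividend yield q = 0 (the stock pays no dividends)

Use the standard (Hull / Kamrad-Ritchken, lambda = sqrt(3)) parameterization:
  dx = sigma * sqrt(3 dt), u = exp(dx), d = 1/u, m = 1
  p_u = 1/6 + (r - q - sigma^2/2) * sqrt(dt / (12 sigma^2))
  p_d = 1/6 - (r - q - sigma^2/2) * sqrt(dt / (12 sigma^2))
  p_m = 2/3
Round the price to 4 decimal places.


dt = T/N = 0.500000; dx = sigma*sqrt(3*dt) = 0.330681
u = exp(dx) = 1.391916; d = 1/u = 0.718434
p_u = 0.151206, p_m = 0.666667, p_d = 0.182127
Discount per step: exp(-r*dt) = 0.992032
Stock lattice S(k, j) with j the centered position index:
  k=0: S(0,+0) = 21.5400
  k=1: S(1,-1) = 15.4751; S(1,+0) = 21.5400; S(1,+1) = 29.9819
  k=2: S(2,-2) = 11.1178; S(2,-1) = 15.4751; S(2,+0) = 21.5400; S(2,+1) = 29.9819; S(2,+2) = 41.7322
  k=3: S(3,-3) = 7.9874; S(3,-2) = 11.1178; S(3,-1) = 15.4751; S(3,+0) = 21.5400; S(3,+1) = 29.9819; S(3,+2) = 41.7322; S(3,+3) = 58.0878
Terminal payoffs V(N, j) = max(K - S_T, 0):
  V(3,-3) = 13.802576; V(3,-2) = 10.672178; V(3,-1) = 6.314927; V(3,+0) = 0.250000; V(3,+1) = 0.000000; V(3,+2) = 0.000000; V(3,+3) = 0.000000
Backward induction: V(k, j) = exp(-r*dt) * [p_u * V(k+1, j+1) + p_m * V(k+1, j) + p_d * V(k+1, j-1)]
  V(2,-2) = exp(-r*dt) * [p_u*6.314927 + p_m*10.672178 + p_d*13.802576] = 10.499135
  V(2,-1) = exp(-r*dt) * [p_u*0.250000 + p_m*6.314927 + p_d*10.672178] = 6.142112
  V(2,+0) = exp(-r*dt) * [p_u*0.000000 + p_m*0.250000 + p_d*6.314927] = 1.306294
  V(2,+1) = exp(-r*dt) * [p_u*0.000000 + p_m*0.000000 + p_d*0.250000] = 0.045169
  V(2,+2) = exp(-r*dt) * [p_u*0.000000 + p_m*0.000000 + p_d*0.000000] = 0.000000
  V(1,-1) = exp(-r*dt) * [p_u*1.306294 + p_m*6.142112 + p_d*10.499135] = 6.155002
  V(1,+0) = exp(-r*dt) * [p_u*0.045169 + p_m*1.306294 + p_d*6.142112] = 1.980431
  V(1,+1) = exp(-r*dt) * [p_u*0.000000 + p_m*0.045169 + p_d*1.306294] = 0.265889
  V(0,+0) = exp(-r*dt) * [p_u*0.265889 + p_m*1.980431 + p_d*6.155002] = 2.461712

Answer: Price = V(0,0) = 2.4617


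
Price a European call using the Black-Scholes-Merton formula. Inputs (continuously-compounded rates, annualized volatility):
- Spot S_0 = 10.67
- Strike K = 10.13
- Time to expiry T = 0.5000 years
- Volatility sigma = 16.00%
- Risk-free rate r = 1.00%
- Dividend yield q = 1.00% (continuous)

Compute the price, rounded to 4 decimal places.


Answer: Price = 0.7837

Derivation:
d1 = (ln(S/K) + (r - q + 0.5*sigma^2) * T) / (sigma * sqrt(T)) = 0.51561119
d2 = d1 - sigma * sqrt(T) = 0.40247411
exp(-rT) = 0.99501248; exp(-qT) = 0.99501248
C = S_0 * exp(-qT) * N(d1) - K * exp(-rT) * N(d2)
N(d1) = 0.69693700; N(d2) = 0.65633243
C = 10.6700 * 0.99501248 * 0.69693700 - 10.1300 * 0.99501248 * 0.65633243 = 0.7837


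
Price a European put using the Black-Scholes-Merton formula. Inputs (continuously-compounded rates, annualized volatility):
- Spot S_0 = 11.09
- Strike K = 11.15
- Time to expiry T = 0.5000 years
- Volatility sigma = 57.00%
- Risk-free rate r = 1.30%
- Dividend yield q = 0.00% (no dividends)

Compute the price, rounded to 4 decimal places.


d1 = (ln(S/K) + (r - q + 0.5*sigma^2) * T) / (sigma * sqrt(T)) = 0.20426529
d2 = d1 - sigma * sqrt(T) = -0.19878557
exp(-rT) = 0.99352108; exp(-qT) = 1.00000000
P = K * exp(-rT) * N(-d2) - S_0 * exp(-qT) * N(-d1)
N(-d1) = 0.41907309; N(-d2) = 0.57878476
P = 11.1500 * 0.99352108 * 0.57878476 - 11.0900 * 1.00000000 * 0.41907309 = 1.7641

Answer: Price = 1.7641


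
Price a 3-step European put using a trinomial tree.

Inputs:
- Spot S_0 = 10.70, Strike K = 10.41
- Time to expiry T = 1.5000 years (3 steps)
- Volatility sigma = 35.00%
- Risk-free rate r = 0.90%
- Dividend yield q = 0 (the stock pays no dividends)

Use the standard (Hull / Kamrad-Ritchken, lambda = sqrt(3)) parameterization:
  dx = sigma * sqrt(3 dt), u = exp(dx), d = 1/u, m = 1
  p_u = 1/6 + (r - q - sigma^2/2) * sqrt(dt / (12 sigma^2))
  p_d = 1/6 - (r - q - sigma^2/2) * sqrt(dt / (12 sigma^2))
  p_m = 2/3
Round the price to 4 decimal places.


dt = T/N = 0.500000; dx = sigma*sqrt(3*dt) = 0.428661
u = exp(dx) = 1.535200; d = 1/u = 0.651381
p_u = 0.136194, p_m = 0.666667, p_d = 0.197139
Discount per step: exp(-r*dt) = 0.995510
Stock lattice S(k, j) with j the centered position index:
  k=0: S(0,+0) = 10.7000
  k=1: S(1,-1) = 6.9698; S(1,+0) = 10.7000; S(1,+1) = 16.4266
  k=2: S(2,-2) = 4.5400; S(2,-1) = 6.9698; S(2,+0) = 10.7000; S(2,+1) = 16.4266; S(2,+2) = 25.2182
  k=3: S(3,-3) = 2.9573; S(3,-2) = 4.5400; S(3,-1) = 6.9698; S(3,+0) = 10.7000; S(3,+1) = 16.4266; S(3,+2) = 25.2182; S(3,+3) = 38.7150
Terminal payoffs V(N, j) = max(K - S_T, 0):
  V(3,-3) = 7.452745; V(3,-2) = 5.870021; V(3,-1) = 3.440224; V(3,+0) = 0.000000; V(3,+1) = 0.000000; V(3,+2) = 0.000000; V(3,+3) = 0.000000
Backward induction: V(k, j) = exp(-r*dt) * [p_u * V(k+1, j+1) + p_m * V(k+1, j) + p_d * V(k+1, j-1)]
  V(2,-2) = exp(-r*dt) * [p_u*3.440224 + p_m*5.870021 + p_d*7.452745] = 5.824844
  V(2,-1) = exp(-r*dt) * [p_u*0.000000 + p_m*3.440224 + p_d*5.870021] = 3.435203
  V(2,+0) = exp(-r*dt) * [p_u*0.000000 + p_m*0.000000 + p_d*3.440224] = 0.675159
  V(2,+1) = exp(-r*dt) * [p_u*0.000000 + p_m*0.000000 + p_d*0.000000] = 0.000000
  V(2,+2) = exp(-r*dt) * [p_u*0.000000 + p_m*0.000000 + p_d*0.000000] = 0.000000
  V(1,-1) = exp(-r*dt) * [p_u*0.675159 + p_m*3.435203 + p_d*5.824844] = 3.514543
  V(1,+0) = exp(-r*dt) * [p_u*0.000000 + p_m*0.675159 + p_d*3.435203] = 1.122259
  V(1,+1) = exp(-r*dt) * [p_u*0.000000 + p_m*0.000000 + p_d*0.675159] = 0.132503
  V(0,+0) = exp(-r*dt) * [p_u*0.132503 + p_m*1.122259 + p_d*3.514543] = 1.452523

Answer: Price = V(0,0) = 1.4525


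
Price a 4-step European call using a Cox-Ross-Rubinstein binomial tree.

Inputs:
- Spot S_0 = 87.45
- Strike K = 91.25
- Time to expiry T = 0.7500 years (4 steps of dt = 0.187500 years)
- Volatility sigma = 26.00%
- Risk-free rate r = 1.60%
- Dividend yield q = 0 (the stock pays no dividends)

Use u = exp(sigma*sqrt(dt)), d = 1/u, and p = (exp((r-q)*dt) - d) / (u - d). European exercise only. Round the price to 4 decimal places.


Answer: Price = V(0,0) = 6.7652

Derivation:
dt = T/N = 0.187500
u = exp(sigma*sqrt(dt)) = 1.119165; d = 1/u = 0.893523
p = (exp((r-q)*dt) - d) / (u - d) = 0.485199
Discount per step: exp(-r*dt) = 0.997004
Stock lattice S(k, i) with i counting down-moves:
  k=0: S(0,0) = 87.4500
  k=1: S(1,0) = 97.8710; S(1,1) = 78.1386
  k=2: S(2,0) = 109.5339; S(2,1) = 87.4500; S(2,2) = 69.8186
  k=3: S(3,0) = 122.5865; S(3,1) = 97.8710; S(3,2) = 78.1386; S(3,3) = 62.3845
  k=4: S(4,0) = 137.1946; S(4,1) = 109.5339; S(4,2) = 87.4500; S(4,3) = 69.8186; S(4,4) = 55.7420
Terminal payoffs V(N, i) = max(S_T - K, 0):
  V(4,0) = 45.944608; V(4,1) = 18.283869; V(4,2) = 0.000000; V(4,3) = 0.000000; V(4,4) = 0.000000
Backward induction: V(k, i) = exp(-r*dt) * [p * V(k+1, i) + (1-p) * V(k+1, i+1)].
  V(3,0) = exp(-r*dt) * [p*45.944608 + (1-p)*18.283869] = 31.609865
  V(3,1) = exp(-r*dt) * [p*18.283869 + (1-p)*0.000000] = 8.844744
  V(3,2) = exp(-r*dt) * [p*0.000000 + (1-p)*0.000000] = 0.000000
  V(3,3) = exp(-r*dt) * [p*0.000000 + (1-p)*0.000000] = 0.000000
  V(2,0) = exp(-r*dt) * [p*31.609865 + (1-p)*8.844744] = 19.830781
  V(2,1) = exp(-r*dt) * [p*8.844744 + (1-p)*0.000000] = 4.278608
  V(2,2) = exp(-r*dt) * [p*0.000000 + (1-p)*0.000000] = 0.000000
  V(1,0) = exp(-r*dt) * [p*19.830781 + (1-p)*4.278608] = 11.789089
  V(1,1) = exp(-r*dt) * [p*4.278608 + (1-p)*0.000000] = 2.069758
  V(0,0) = exp(-r*dt) * [p*11.789089 + (1-p)*2.069758] = 6.765244


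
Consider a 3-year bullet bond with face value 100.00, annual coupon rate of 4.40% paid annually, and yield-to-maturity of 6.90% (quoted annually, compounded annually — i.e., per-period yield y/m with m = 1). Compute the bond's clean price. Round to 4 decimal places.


Coupon per period c = face * coupon_rate / m = 4.400000
Periods per year m = 1; per-period yield y/m = 0.069000
Number of cashflows N = 3
Cashflows (t years, CF_t, discount factor 1/(1+y/m)^(m*t), PV):
  t = 1.0000: CF_t = 4.400000, DF = 0.935454, PV = 4.115996
  t = 2.0000: CF_t = 4.400000, DF = 0.875074, PV = 3.850324
  t = 3.0000: CF_t = 104.400000, DF = 0.818591, PV = 85.460884
Price P = sum_t PV_t = 93.427205

Answer: Price = 93.4272


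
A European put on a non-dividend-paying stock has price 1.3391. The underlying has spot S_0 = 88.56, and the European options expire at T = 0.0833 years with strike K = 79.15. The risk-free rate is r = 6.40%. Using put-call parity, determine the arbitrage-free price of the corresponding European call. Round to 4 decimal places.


Answer: Call price = 11.1699

Derivation:
Put-call parity: C - P = S_0 * exp(-qT) - K * exp(-rT).
S_0 * exp(-qT) = 88.5600 * 1.00000000 = 88.56000000
K * exp(-rT) = 79.1500 * 0.99468299 = 78.72915831
C = P + S*exp(-qT) - K*exp(-rT)
C = 1.3391 + 88.56000000 - 78.72915831 = 11.1699


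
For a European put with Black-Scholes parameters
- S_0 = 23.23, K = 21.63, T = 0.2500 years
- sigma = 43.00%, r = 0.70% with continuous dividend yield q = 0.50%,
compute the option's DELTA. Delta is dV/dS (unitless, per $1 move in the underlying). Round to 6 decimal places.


d1 = 0.4417479387; d2 = 0.2267479387
phi(d1) = 0.3618559213; exp(-qT) = 0.9987507809; exp(-rT) = 0.9982515304
N(-d1) = 0.3293358078
Delta = -exp(-qT) * N(-d1) = -0.9987507809 * 0.3293358078 = -0.328924

Answer: Delta = -0.328924


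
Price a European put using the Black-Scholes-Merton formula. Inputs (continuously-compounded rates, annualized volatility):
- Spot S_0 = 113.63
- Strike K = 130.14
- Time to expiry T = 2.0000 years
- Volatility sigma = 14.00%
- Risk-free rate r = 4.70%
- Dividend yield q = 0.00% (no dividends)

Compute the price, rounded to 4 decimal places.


d1 = (ln(S/K) + (r - q + 0.5*sigma^2) * T) / (sigma * sqrt(T)) = -0.11143618
d2 = d1 - sigma * sqrt(T) = -0.30942608
exp(-rT) = 0.91028276; exp(-qT) = 1.00000000
P = K * exp(-rT) * N(-d2) - S_0 * exp(-qT) * N(-d1)
N(-d1) = 0.54436476; N(-d2) = 0.62150128
P = 130.1400 * 0.91028276 * 0.62150128 - 113.6300 * 1.00000000 * 0.54436476 = 11.7695

Answer: Price = 11.7695


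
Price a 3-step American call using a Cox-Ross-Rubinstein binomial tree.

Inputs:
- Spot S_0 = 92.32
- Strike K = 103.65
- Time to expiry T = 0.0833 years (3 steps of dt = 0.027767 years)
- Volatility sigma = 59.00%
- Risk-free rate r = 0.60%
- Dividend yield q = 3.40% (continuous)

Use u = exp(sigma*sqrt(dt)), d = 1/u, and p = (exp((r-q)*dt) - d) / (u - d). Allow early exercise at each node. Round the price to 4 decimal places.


Answer: Price = V(0,0) = 2.1309

Derivation:
dt = T/N = 0.027767
u = exp(sigma*sqrt(dt)) = 1.103309; d = 1/u = 0.906365
p = (exp((r-q)*dt) - d) / (u - d) = 0.471495
Discount per step: exp(-r*dt) = 0.999833
Stock lattice S(k, i) with i counting down-moves:
  k=0: S(0,0) = 92.3200
  k=1: S(1,0) = 101.8575; S(1,1) = 83.6756
  k=2: S(2,0) = 112.3802; S(2,1) = 92.3200; S(2,2) = 75.8406
  k=3: S(3,0) = 123.9901; S(3,1) = 101.8575; S(3,2) = 83.6756; S(3,3) = 68.7392
Terminal payoffs V(N, i) = max(S_T - K, 0):
  V(3,0) = 20.340109; V(3,1) = 0.000000; V(3,2) = 0.000000; V(3,3) = 0.000000
Backward induction: V(k, i) = exp(-r*dt) * [p * V(k+1, i) + (1-p) * V(k+1, i+1)]; then take max(V_cont, immediate exercise) for American.
  V(2,0) = exp(-r*dt) * [p*20.340109 + (1-p)*0.000000] = 9.588667; exercise = 8.730241; V(2,0) = max -> 9.588667
  V(2,1) = exp(-r*dt) * [p*0.000000 + (1-p)*0.000000] = 0.000000; exercise = 0.000000; V(2,1) = max -> 0.000000
  V(2,2) = exp(-r*dt) * [p*0.000000 + (1-p)*0.000000] = 0.000000; exercise = 0.000000; V(2,2) = max -> 0.000000
  V(1,0) = exp(-r*dt) * [p*9.588667 + (1-p)*0.000000] = 4.520258; exercise = 0.000000; V(1,0) = max -> 4.520258
  V(1,1) = exp(-r*dt) * [p*0.000000 + (1-p)*0.000000] = 0.000000; exercise = 0.000000; V(1,1) = max -> 0.000000
  V(0,0) = exp(-r*dt) * [p*4.520258 + (1-p)*0.000000] = 2.130925; exercise = 0.000000; V(0,0) = max -> 2.130925


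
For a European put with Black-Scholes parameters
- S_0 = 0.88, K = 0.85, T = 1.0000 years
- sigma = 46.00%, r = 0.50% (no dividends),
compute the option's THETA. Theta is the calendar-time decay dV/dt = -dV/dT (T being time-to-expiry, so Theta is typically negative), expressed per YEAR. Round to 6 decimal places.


d1 = 0.3162729521; d2 = -0.1437270479
phi(d1) = 0.3794802129; exp(-qT) = 1.0000000000; exp(-rT) = 0.9950124792
Theta = -S*exp(-qT)*phi(d1)*sigma/(2*sqrt(T)) + r*K*exp(-rT)*N(-d2) - q*S*exp(-qT)*N(-d1)
N(-d1) = 0.3758976697; N(-d2) = 0.5571419941; sqrt(T) = 1.0000000000
Term 1 = -0.8800 * 1.0000000000 * 0.3794802129 * 0.4600 / (2 * 1.0000000000) = -0.0768067951
Term 2 = 0.0050 * 0.8500 * 0.9950124792 * 0.5571419941 = 0.0023560438
Term 3 = 0 (no dividend yield, q = 0)
Theta = -0.0768067951 + (0.0023560438) + (0.0000000000) = -0.074451

Answer: Theta = -0.074451


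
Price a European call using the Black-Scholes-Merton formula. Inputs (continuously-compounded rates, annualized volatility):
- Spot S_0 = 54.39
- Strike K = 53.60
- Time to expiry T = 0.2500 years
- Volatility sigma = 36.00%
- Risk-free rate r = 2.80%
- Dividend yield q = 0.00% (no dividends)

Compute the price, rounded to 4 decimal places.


Answer: Price = 4.4684

Derivation:
d1 = (ln(S/K) + (r - q + 0.5*sigma^2) * T) / (sigma * sqrt(T)) = 0.21017359
d2 = d1 - sigma * sqrt(T) = 0.03017359
exp(-rT) = 0.99302444; exp(-qT) = 1.00000000
C = S_0 * exp(-qT) * N(d1) - K * exp(-rT) * N(d2)
N(d1) = 0.58323390; N(d2) = 0.51203569
C = 54.3900 * 1.00000000 * 0.58323390 - 53.6000 * 0.99302444 * 0.51203569 = 4.4684


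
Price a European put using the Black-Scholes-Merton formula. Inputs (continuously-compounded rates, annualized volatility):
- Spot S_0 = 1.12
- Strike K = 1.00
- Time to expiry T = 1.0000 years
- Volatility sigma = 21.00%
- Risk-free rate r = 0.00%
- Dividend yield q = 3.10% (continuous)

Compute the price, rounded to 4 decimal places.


d1 = (ln(S/K) + (r - q + 0.5*sigma^2) * T) / (sigma * sqrt(T)) = 0.49704136
d2 = d1 - sigma * sqrt(T) = 0.28704136
exp(-rT) = 1.00000000; exp(-qT) = 0.96947557
P = K * exp(-rT) * N(-d2) - S_0 * exp(-qT) * N(-d1)
N(-d1) = 0.30957994; N(-d2) = 0.38704033
P = 1.0000 * 1.00000000 * 0.38704033 - 1.1200 * 0.96947557 * 0.30957994 = 0.0509

Answer: Price = 0.0509


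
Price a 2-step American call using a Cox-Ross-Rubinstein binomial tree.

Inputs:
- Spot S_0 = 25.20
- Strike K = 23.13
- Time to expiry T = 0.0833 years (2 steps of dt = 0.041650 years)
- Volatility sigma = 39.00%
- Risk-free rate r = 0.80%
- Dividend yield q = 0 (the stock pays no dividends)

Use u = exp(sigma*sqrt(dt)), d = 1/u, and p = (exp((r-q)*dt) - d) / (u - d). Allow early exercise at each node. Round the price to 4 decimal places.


Answer: Price = V(0,0) = 2.5244

Derivation:
dt = T/N = 0.041650
u = exp(sigma*sqrt(dt)) = 1.082846; d = 1/u = 0.923493
p = (exp((r-q)*dt) - d) / (u - d) = 0.482204
Discount per step: exp(-r*dt) = 0.999667
Stock lattice S(k, i) with i counting down-moves:
  k=0: S(0,0) = 25.2000
  k=1: S(1,0) = 27.2877; S(1,1) = 23.2720
  k=2: S(2,0) = 29.5484; S(2,1) = 25.2000; S(2,2) = 21.4915
Terminal payoffs V(N, i) = max(S_T - K, 0):
  V(2,0) = 6.418382; V(2,1) = 2.070000; V(2,2) = 0.000000
Backward induction: V(k, i) = exp(-r*dt) * [p * V(k+1, i) + (1-p) * V(k+1, i+1)]; then take max(V_cont, immediate exercise) for American.
  V(1,0) = exp(-r*dt) * [p*6.418382 + (1-p)*2.070000] = 4.165418; exercise = 4.157712; V(1,0) = max -> 4.165418
  V(1,1) = exp(-r*dt) * [p*2.070000 + (1-p)*0.000000] = 0.997829; exercise = 0.142013; V(1,1) = max -> 0.997829
  V(0,0) = exp(-r*dt) * [p*4.165418 + (1-p)*0.997829] = 2.524411; exercise = 2.070000; V(0,0) = max -> 2.524411


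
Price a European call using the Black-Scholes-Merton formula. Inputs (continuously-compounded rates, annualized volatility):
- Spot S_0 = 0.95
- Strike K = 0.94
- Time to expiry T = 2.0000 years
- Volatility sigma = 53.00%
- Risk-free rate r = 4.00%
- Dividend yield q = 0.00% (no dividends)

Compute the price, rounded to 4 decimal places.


d1 = (ln(S/K) + (r - q + 0.5*sigma^2) * T) / (sigma * sqrt(T)) = 0.49561796
d2 = d1 - sigma * sqrt(T) = -0.25391523
exp(-rT) = 0.92311635; exp(-qT) = 1.00000000
C = S_0 * exp(-qT) * N(d1) - K * exp(-rT) * N(d2)
N(d1) = 0.68991801; N(d2) = 0.39978052
C = 0.9500 * 1.00000000 * 0.68991801 - 0.9400 * 0.92311635 * 0.39978052 = 0.3085

Answer: Price = 0.3085


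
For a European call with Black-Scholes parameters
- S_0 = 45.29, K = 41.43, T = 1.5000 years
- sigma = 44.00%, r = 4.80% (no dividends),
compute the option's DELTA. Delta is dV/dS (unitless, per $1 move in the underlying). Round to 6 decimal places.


Answer: Delta = 0.715104

Derivation:
d1 = 0.5683577057; d2 = 0.0294699623
phi(d1) = 0.3394414610; exp(-qT) = 1.0000000000; exp(-rT) = 0.9305308958
N(d1) = 0.7151039485
Delta = exp(-qT) * N(d1) = 1.0000000000 * 0.7151039485 = 0.715104


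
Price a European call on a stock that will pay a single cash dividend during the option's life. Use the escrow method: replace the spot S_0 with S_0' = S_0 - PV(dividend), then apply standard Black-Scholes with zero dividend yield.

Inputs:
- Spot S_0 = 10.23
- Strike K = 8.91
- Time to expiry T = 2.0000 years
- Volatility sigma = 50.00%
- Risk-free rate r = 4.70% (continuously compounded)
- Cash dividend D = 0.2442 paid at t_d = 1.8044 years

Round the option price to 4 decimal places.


PV(D) = D * exp(-r * t_d) = 0.2442 * 0.91868976 = 0.22434404
S_0' = S_0 - PV(D) = 10.2300 - 0.22434404 = 10.00565596
d1 = (ln(S_0'/K) + (r + sigma^2/2)*T) / (sigma*sqrt(T)) = 0.65050470
d2 = d1 - sigma*sqrt(T) = -0.05660208
exp(-rT) = 0.91028276
N(d1) = 0.74231687; N(d2) = 0.47743109
C = S_0' * N(d1) - K * exp(-rT) * N(d2) = 10.00565596 * 0.74231687 - 8.9100 * 0.91028276 * 0.47743109 = 3.5551

Answer: Price = 3.5551


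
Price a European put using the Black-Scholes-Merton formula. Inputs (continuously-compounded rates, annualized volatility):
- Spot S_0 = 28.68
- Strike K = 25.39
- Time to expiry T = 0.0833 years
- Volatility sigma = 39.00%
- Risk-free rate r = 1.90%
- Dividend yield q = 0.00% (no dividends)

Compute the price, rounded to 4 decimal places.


Answer: Price = 0.2095

Derivation:
d1 = (ln(S/K) + (r - q + 0.5*sigma^2) * T) / (sigma * sqrt(T)) = 1.15281967
d2 = d1 - sigma * sqrt(T) = 1.04025888
exp(-rT) = 0.99841855; exp(-qT) = 1.00000000
P = K * exp(-rT) * N(-d2) - S_0 * exp(-qT) * N(-d1)
N(-d1) = 0.12449221; N(-d2) = 0.14910982
P = 25.3900 * 0.99841855 * 0.14910982 - 28.6800 * 1.00000000 * 0.12449221 = 0.2095


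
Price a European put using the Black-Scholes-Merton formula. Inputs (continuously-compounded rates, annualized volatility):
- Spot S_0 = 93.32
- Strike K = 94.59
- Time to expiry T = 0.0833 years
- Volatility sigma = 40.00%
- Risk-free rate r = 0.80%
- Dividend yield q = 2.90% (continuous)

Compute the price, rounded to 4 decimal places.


d1 = (ln(S/K) + (r - q + 0.5*sigma^2) * T) / (sigma * sqrt(T)) = -0.07451574
d2 = d1 - sigma * sqrt(T) = -0.18996269
exp(-rT) = 0.99933382; exp(-qT) = 0.99758722
P = K * exp(-rT) * N(-d2) - S_0 * exp(-qT) * N(-d1)
N(-d1) = 0.52969999; N(-d2) = 0.57533082
P = 94.5900 * 0.99933382 * 0.57533082 - 93.3200 * 0.99758722 * 0.52969999 = 5.0720

Answer: Price = 5.0720


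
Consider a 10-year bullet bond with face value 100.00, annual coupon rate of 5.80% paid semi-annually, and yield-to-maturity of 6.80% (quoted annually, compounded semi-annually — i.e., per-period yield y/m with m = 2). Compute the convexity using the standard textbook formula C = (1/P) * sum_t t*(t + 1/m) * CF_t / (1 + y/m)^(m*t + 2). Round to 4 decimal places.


Coupon per period c = face * coupon_rate / m = 2.900000
Periods per year m = 2; per-period yield y/m = 0.034000
Number of cashflows N = 20
Cashflows (t years, CF_t, discount factor 1/(1+y/m)^(m*t), PV):
  t = 0.5000: CF_t = 2.900000, DF = 0.967118, PV = 2.804642
  t = 1.0000: CF_t = 2.900000, DF = 0.935317, PV = 2.712420
  t = 1.5000: CF_t = 2.900000, DF = 0.904562, PV = 2.623230
  t = 2.0000: CF_t = 2.900000, DF = 0.874818, PV = 2.536973
  t = 2.5000: CF_t = 2.900000, DF = 0.846052, PV = 2.453552
  t = 3.0000: CF_t = 2.900000, DF = 0.818233, PV = 2.372874
  t = 3.5000: CF_t = 2.900000, DF = 0.791327, PV = 2.294850
  t = 4.0000: CF_t = 2.900000, DF = 0.765307, PV = 2.219390
  t = 4.5000: CF_t = 2.900000, DF = 0.740142, PV = 2.146412
  t = 5.0000: CF_t = 2.900000, DF = 0.715805, PV = 2.075834
  t = 5.5000: CF_t = 2.900000, DF = 0.692268, PV = 2.007576
  t = 6.0000: CF_t = 2.900000, DF = 0.669505, PV = 1.941563
  t = 6.5000: CF_t = 2.900000, DF = 0.647490, PV = 1.877721
  t = 7.0000: CF_t = 2.900000, DF = 0.626199, PV = 1.815977
  t = 7.5000: CF_t = 2.900000, DF = 0.605608, PV = 1.756264
  t = 8.0000: CF_t = 2.900000, DF = 0.585695, PV = 1.698515
  t = 8.5000: CF_t = 2.900000, DF = 0.566436, PV = 1.642664
  t = 9.0000: CF_t = 2.900000, DF = 0.547810, PV = 1.588650
  t = 9.5000: CF_t = 2.900000, DF = 0.529797, PV = 1.536412
  t = 10.0000: CF_t = 102.900000, DF = 0.512377, PV = 52.723545
Price P = sum_t PV_t = 92.829067
Convexity numerator sum_t t*(t + 1/m) * CF_t / (1+y/m)^(m*t + 2):
  t = 0.5000: term = 1.311615
  t = 1.0000: term = 3.805459
  t = 1.5000: term = 7.360657
  t = 2.0000: term = 11.864372
  t = 2.5000: term = 17.211372
  t = 3.0000: term = 23.303598
  t = 3.5000: term = 30.049772
  t = 4.0000: term = 37.365011
  t = 4.5000: term = 45.170468
  t = 5.0000: term = 53.392988
  t = 5.5000: term = 61.964783
  t = 6.0000: term = 70.823121
  t = 6.5000: term = 79.910034
  t = 7.0000: term = 89.172036
  t = 7.5000: term = 98.559863
  t = 8.0000: term = 108.028218
  t = 8.5000: term = 117.535537
  t = 9.0000: term = 127.043760
  t = 9.5000: term = 136.518117
  t = 10.0000: term = 5177.890014
Convexity = (1/P) * sum = 6298.280796 / 92.829067 = 67.848154

Answer: Convexity = 67.8482


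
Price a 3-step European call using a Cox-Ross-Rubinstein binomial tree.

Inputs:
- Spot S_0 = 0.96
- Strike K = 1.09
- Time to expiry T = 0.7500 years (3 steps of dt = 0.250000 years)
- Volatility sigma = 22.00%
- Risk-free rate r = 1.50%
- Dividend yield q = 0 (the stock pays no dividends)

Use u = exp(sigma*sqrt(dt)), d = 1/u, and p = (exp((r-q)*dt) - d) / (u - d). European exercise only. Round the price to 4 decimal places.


dt = T/N = 0.250000
u = exp(sigma*sqrt(dt)) = 1.116278; d = 1/u = 0.895834
p = (exp((r-q)*dt) - d) / (u - d) = 0.489571
Discount per step: exp(-r*dt) = 0.996257
Stock lattice S(k, i) with i counting down-moves:
  k=0: S(0,0) = 0.9600
  k=1: S(1,0) = 1.0716; S(1,1) = 0.8600
  k=2: S(2,0) = 1.1962; S(2,1) = 0.9600; S(2,2) = 0.7704
  k=3: S(3,0) = 1.3353; S(3,1) = 1.0716; S(3,2) = 0.8600; S(3,3) = 0.6902
Terminal payoffs V(N, i) = max(S_T - K, 0):
  V(3,0) = 0.245329; V(3,1) = 0.000000; V(3,2) = 0.000000; V(3,3) = 0.000000
Backward induction: V(k, i) = exp(-r*dt) * [p * V(k+1, i) + (1-p) * V(k+1, i+1)].
  V(2,0) = exp(-r*dt) * [p*0.245329 + (1-p)*0.000000] = 0.119657
  V(2,1) = exp(-r*dt) * [p*0.000000 + (1-p)*0.000000] = 0.000000
  V(2,2) = exp(-r*dt) * [p*0.000000 + (1-p)*0.000000] = 0.000000
  V(1,0) = exp(-r*dt) * [p*0.119657 + (1-p)*0.000000] = 0.058361
  V(1,1) = exp(-r*dt) * [p*0.000000 + (1-p)*0.000000] = 0.000000
  V(0,0) = exp(-r*dt) * [p*0.058361 + (1-p)*0.000000] = 0.028465

Answer: Price = V(0,0) = 0.0285


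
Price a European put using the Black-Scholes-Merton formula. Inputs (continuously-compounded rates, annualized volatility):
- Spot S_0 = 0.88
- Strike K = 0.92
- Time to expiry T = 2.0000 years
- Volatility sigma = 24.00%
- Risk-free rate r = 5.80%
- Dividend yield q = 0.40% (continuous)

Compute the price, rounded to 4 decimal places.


Answer: Price = 0.0891

Derivation:
d1 = (ln(S/K) + (r - q + 0.5*sigma^2) * T) / (sigma * sqrt(T)) = 0.35693642
d2 = d1 - sigma * sqrt(T) = 0.01752516
exp(-rT) = 0.89047522; exp(-qT) = 0.99203191
P = K * exp(-rT) * N(-d2) - S_0 * exp(-qT) * N(-d1)
N(-d1) = 0.36056970; N(-d2) = 0.49300883
P = 0.9200 * 0.89047522 * 0.49300883 - 0.8800 * 0.99203191 * 0.36056970 = 0.0891


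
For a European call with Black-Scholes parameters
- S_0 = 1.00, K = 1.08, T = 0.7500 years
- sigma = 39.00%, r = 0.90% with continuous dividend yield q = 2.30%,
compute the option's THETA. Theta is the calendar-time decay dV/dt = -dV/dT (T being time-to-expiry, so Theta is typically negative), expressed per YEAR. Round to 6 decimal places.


d1 = -0.0900771265; d2 = -0.4278270340
phi(d1) = 0.3973270724; exp(-qT) = 0.9828979294; exp(-rT) = 0.9932727301
Theta = -S*exp(-qT)*phi(d1)*sigma/(2*sqrt(T)) - r*K*exp(-rT)*N(d2) + q*S*exp(-qT)*N(d1)
N(d1) = 0.4641129629; N(d2) = 0.3343885266; sqrt(T) = 0.8660254038
Term 1 = -1.0000 * 0.9828979294 * 0.3973270724 * 0.3900 / (2 * 0.8660254038) = -0.0879347548
Term 2 = -0.0090 * 1.0800 * 0.9932727301 * 0.3343885266 = -0.0032283911
Term 3 = 0.0230 * 1.0000 * 0.9828979294 * 0.4641129629 = 0.0104920404
Theta = -0.0879347548 + (-0.0032283911) + (0.0104920404) = -0.080671

Answer: Theta = -0.080671


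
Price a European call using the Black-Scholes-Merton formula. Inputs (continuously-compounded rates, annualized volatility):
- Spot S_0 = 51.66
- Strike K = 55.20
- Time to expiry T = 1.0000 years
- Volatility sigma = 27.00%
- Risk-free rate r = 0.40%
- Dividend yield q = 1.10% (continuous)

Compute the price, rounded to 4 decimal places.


Answer: Price = 3.9603

Derivation:
d1 = (ln(S/K) + (r - q + 0.5*sigma^2) * T) / (sigma * sqrt(T)) = -0.13640432
d2 = d1 - sigma * sqrt(T) = -0.40640432
exp(-rT) = 0.99600799; exp(-qT) = 0.98906028
C = S_0 * exp(-qT) * N(d1) - K * exp(-rT) * N(d2)
N(d1) = 0.44575083; N(d2) = 0.34222277
C = 51.6600 * 0.98906028 * 0.44575083 - 55.2000 * 0.99600799 * 0.34222277 = 3.9603


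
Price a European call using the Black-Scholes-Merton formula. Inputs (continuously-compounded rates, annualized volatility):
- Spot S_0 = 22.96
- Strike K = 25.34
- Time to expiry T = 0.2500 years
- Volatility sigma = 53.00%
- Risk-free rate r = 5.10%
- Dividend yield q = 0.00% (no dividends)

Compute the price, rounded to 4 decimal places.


Answer: Price = 1.6301

Derivation:
d1 = (ln(S/K) + (r - q + 0.5*sigma^2) * T) / (sigma * sqrt(T)) = -0.19157775
d2 = d1 - sigma * sqrt(T) = -0.45657775
exp(-rT) = 0.98733094; exp(-qT) = 1.00000000
C = S_0 * exp(-qT) * N(d1) - K * exp(-rT) * N(d2)
N(d1) = 0.42403649; N(d2) = 0.32398729
C = 22.9600 * 1.00000000 * 0.42403649 - 25.3400 * 0.98733094 * 0.32398729 = 1.6301


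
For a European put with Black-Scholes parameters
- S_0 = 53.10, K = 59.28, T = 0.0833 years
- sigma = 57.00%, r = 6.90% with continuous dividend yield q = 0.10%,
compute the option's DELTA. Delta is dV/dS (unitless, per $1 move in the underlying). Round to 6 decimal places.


d1 = -0.5525348607; d2 = -0.7170467752
phi(d1) = 0.3424649647; exp(-qT) = 0.9999167035; exp(-rT) = 0.9942687864
N(-d1) = 0.7097090215
Delta = -exp(-qT) * N(-d1) = -0.9999167035 * 0.7097090215 = -0.709650

Answer: Delta = -0.709650


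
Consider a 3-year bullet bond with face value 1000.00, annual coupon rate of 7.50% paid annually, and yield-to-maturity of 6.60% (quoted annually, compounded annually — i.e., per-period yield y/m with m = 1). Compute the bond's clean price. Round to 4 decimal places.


Coupon per period c = face * coupon_rate / m = 75.000000
Periods per year m = 1; per-period yield y/m = 0.066000
Number of cashflows N = 3
Cashflows (t years, CF_t, discount factor 1/(1+y/m)^(m*t), PV):
  t = 1.0000: CF_t = 75.000000, DF = 0.938086, PV = 70.356473
  t = 2.0000: CF_t = 75.000000, DF = 0.880006, PV = 66.000444
  t = 3.0000: CF_t = 1075.000000, DF = 0.825521, PV = 887.435607
Price P = sum_t PV_t = 1023.792523

Answer: Price = 1023.7925


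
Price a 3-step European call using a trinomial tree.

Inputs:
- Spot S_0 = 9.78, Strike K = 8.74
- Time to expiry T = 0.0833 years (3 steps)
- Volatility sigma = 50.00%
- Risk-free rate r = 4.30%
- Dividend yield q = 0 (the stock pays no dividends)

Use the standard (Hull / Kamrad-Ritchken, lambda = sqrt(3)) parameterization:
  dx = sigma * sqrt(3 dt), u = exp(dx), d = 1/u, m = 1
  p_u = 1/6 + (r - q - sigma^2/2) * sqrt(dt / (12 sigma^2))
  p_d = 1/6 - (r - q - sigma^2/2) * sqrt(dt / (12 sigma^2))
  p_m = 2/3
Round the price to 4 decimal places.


dt = T/N = 0.027767; dx = sigma*sqrt(3*dt) = 0.144309
u = exp(dx) = 1.155241; d = 1/u = 0.865620
p_u = 0.158778, p_m = 0.666667, p_d = 0.174556
Discount per step: exp(-r*dt) = 0.998807
Stock lattice S(k, j) with j the centered position index:
  k=0: S(0,+0) = 9.7800
  k=1: S(1,-1) = 8.4658; S(1,+0) = 9.7800; S(1,+1) = 11.2983
  k=2: S(2,-2) = 7.3281; S(2,-1) = 8.4658; S(2,+0) = 9.7800; S(2,+1) = 11.2983; S(2,+2) = 13.0522
  k=3: S(3,-3) = 6.3434; S(3,-2) = 7.3281; S(3,-1) = 8.4658; S(3,+0) = 9.7800; S(3,+1) = 11.2983; S(3,+2) = 13.0522; S(3,+3) = 15.0784
Terminal payoffs V(N, j) = max(S_T - K, 0):
  V(3,-3) = 0.000000; V(3,-2) = 0.000000; V(3,-1) = 0.000000; V(3,+0) = 1.040000; V(3,+1) = 2.558254; V(3,+2) = 4.312202; V(3,+3) = 6.338435
Backward induction: V(k, j) = exp(-r*dt) * [p_u * V(k+1, j+1) + p_m * V(k+1, j) + p_d * V(k+1, j-1)]
  V(2,-2) = exp(-r*dt) * [p_u*0.000000 + p_m*0.000000 + p_d*0.000000] = 0.000000
  V(2,-1) = exp(-r*dt) * [p_u*1.040000 + p_m*0.000000 + p_d*0.000000] = 0.164932
  V(2,+0) = exp(-r*dt) * [p_u*2.558254 + p_m*1.040000 + p_d*0.000000] = 1.098215
  V(2,+1) = exp(-r*dt) * [p_u*4.312202 + p_m*2.558254 + p_d*1.040000] = 2.568654
  V(2,+2) = exp(-r*dt) * [p_u*6.338435 + p_m*4.312202 + p_d*2.558254] = 4.322597
  V(1,-1) = exp(-r*dt) * [p_u*1.098215 + p_m*0.164932 + p_d*0.000000] = 0.283987
  V(1,+0) = exp(-r*dt) * [p_u*2.568654 + p_m*1.098215 + p_d*0.164932] = 1.167384
  V(1,+1) = exp(-r*dt) * [p_u*4.322597 + p_m*2.568654 + p_d*1.098215] = 2.587377
  V(0,+0) = exp(-r*dt) * [p_u*2.587377 + p_m*1.167384 + p_d*0.283987] = 1.237167

Answer: Price = V(0,0) = 1.2372


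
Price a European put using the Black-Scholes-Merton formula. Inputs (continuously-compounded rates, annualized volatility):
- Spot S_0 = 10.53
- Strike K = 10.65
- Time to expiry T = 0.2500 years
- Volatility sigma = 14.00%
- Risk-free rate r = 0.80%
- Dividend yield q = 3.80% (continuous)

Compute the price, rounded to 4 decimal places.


d1 = (ln(S/K) + (r - q + 0.5*sigma^2) * T) / (sigma * sqrt(T)) = -0.23402237
d2 = d1 - sigma * sqrt(T) = -0.30402237
exp(-rT) = 0.99800200; exp(-qT) = 0.99054498
P = K * exp(-rT) * N(-d2) - S_0 * exp(-qT) * N(-d1)
N(-d1) = 0.59251619; N(-d2) = 0.61944458
P = 10.6500 * 0.99800200 * 0.61944458 - 10.5300 * 0.99054498 * 0.59251619 = 0.4037

Answer: Price = 0.4037


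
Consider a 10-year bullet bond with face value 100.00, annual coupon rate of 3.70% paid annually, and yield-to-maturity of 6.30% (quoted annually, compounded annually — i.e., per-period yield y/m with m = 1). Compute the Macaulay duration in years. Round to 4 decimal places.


Coupon per period c = face * coupon_rate / m = 3.700000
Periods per year m = 1; per-period yield y/m = 0.063000
Number of cashflows N = 10
Cashflows (t years, CF_t, discount factor 1/(1+y/m)^(m*t), PV):
  t = 1.0000: CF_t = 3.700000, DF = 0.940734, PV = 3.480715
  t = 2.0000: CF_t = 3.700000, DF = 0.884980, PV = 3.274426
  t = 3.0000: CF_t = 3.700000, DF = 0.832531, PV = 3.080363
  t = 4.0000: CF_t = 3.700000, DF = 0.783190, PV = 2.897802
  t = 5.0000: CF_t = 3.700000, DF = 0.736773, PV = 2.726060
  t = 6.0000: CF_t = 3.700000, DF = 0.693107, PV = 2.564497
  t = 7.0000: CF_t = 3.700000, DF = 0.652029, PV = 2.412509
  t = 8.0000: CF_t = 3.700000, DF = 0.613386, PV = 2.269528
  t = 9.0000: CF_t = 3.700000, DF = 0.577033, PV = 2.135022
  t = 10.0000: CF_t = 103.700000, DF = 0.542834, PV = 56.291926
Price P = sum_t PV_t = 81.132848
Macaulay numerator sum_t t * PV_t:
  t * PV_t at t = 1.0000: 3.480715
  t * PV_t at t = 2.0000: 6.548852
  t * PV_t at t = 3.0000: 9.241090
  t * PV_t at t = 4.0000: 11.591207
  t * PV_t at t = 5.0000: 13.630300
  t * PV_t at t = 6.0000: 15.386980
  t * PV_t at t = 7.0000: 16.887560
  t * PV_t at t = 8.0000: 18.156227
  t * PV_t at t = 9.0000: 19.215198
  t * PV_t at t = 10.0000: 562.919264
Macaulay duration D = (sum_t t * PV_t) / P = 677.057392 / 81.132848 = 8.345047

Answer: Macaulay duration = 8.3450 years


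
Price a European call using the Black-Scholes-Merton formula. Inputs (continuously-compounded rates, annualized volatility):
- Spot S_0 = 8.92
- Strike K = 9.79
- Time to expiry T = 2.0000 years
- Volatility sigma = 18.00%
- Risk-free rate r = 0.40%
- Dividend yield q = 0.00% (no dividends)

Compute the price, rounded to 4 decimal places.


Answer: Price = 0.5994

Derivation:
d1 = (ln(S/K) + (r - q + 0.5*sigma^2) * T) / (sigma * sqrt(T)) = -0.20688966
d2 = d1 - sigma * sqrt(T) = -0.46144810
exp(-rT) = 0.99203191; exp(-qT) = 1.00000000
C = S_0 * exp(-qT) * N(d1) - K * exp(-rT) * N(d2)
N(d1) = 0.41804802; N(d2) = 0.32223857
C = 8.9200 * 1.00000000 * 0.41804802 - 9.7900 * 0.99203191 * 0.32223857 = 0.5994


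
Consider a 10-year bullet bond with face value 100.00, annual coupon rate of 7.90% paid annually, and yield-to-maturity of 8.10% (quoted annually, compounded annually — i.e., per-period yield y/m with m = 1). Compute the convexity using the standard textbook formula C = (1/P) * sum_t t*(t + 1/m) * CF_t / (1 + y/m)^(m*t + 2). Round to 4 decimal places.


Answer: Convexity = 60.5027

Derivation:
Coupon per period c = face * coupon_rate / m = 7.900000
Periods per year m = 1; per-period yield y/m = 0.081000
Number of cashflows N = 10
Cashflows (t years, CF_t, discount factor 1/(1+y/m)^(m*t), PV):
  t = 1.0000: CF_t = 7.900000, DF = 0.925069, PV = 7.308048
  t = 2.0000: CF_t = 7.900000, DF = 0.855753, PV = 6.760452
  t = 3.0000: CF_t = 7.900000, DF = 0.791631, PV = 6.253887
  t = 4.0000: CF_t = 7.900000, DF = 0.732314, PV = 5.785279
  t = 5.0000: CF_t = 7.900000, DF = 0.677441, PV = 5.351785
  t = 6.0000: CF_t = 7.900000, DF = 0.626680, PV = 4.950772
  t = 7.0000: CF_t = 7.900000, DF = 0.579722, PV = 4.579808
  t = 8.0000: CF_t = 7.900000, DF = 0.536284, PV = 4.236640
  t = 9.0000: CF_t = 7.900000, DF = 0.496099, PV = 3.919186
  t = 10.0000: CF_t = 107.900000, DF = 0.458926, PV = 49.518161
Price P = sum_t PV_t = 98.664016
Convexity numerator sum_t t*(t + 1/m) * CF_t / (1+y/m)^(m*t + 2):
  t = 1.0000: term = 12.507773
  t = 2.0000: term = 34.711675
  t = 3.0000: term = 64.221415
  t = 4.0000: term = 99.015440
  t = 5.0000: term = 137.394228
  t = 6.0000: term = 177.938871
  t = 7.0000: term = 219.474401
  t = 8.0000: term = 261.037348
  t = 9.0000: term = 301.847072
  t = 10.0000: term = 4661.286557
Convexity = (1/P) * sum = 5969.434779 / 98.664016 = 60.502654


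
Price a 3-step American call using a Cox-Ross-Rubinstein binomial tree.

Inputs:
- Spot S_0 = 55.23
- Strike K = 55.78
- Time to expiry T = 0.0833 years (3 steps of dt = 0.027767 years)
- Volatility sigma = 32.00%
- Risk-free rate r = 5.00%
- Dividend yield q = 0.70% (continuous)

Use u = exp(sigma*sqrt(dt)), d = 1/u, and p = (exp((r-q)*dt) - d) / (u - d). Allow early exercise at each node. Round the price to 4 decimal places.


dt = T/N = 0.027767
u = exp(sigma*sqrt(dt)) = 1.054770; d = 1/u = 0.948074
p = (exp((r-q)*dt) - d) / (u - d) = 0.497870
Discount per step: exp(-r*dt) = 0.998613
Stock lattice S(k, i) with i counting down-moves:
  k=0: S(0,0) = 55.2300
  k=1: S(1,0) = 58.2549; S(1,1) = 52.3621
  k=2: S(2,0) = 61.4456; S(2,1) = 55.2300; S(2,2) = 49.6432
  k=3: S(3,0) = 64.8109; S(3,1) = 58.2549; S(3,2) = 52.3621; S(3,3) = 47.0654
Terminal payoffs V(N, i) = max(S_T - K, 0):
  V(3,0) = 9.030931; V(3,1) = 2.474943; V(3,2) = 0.000000; V(3,3) = 0.000000
Backward induction: V(k, i) = exp(-r*dt) * [p * V(k+1, i) + (1-p) * V(k+1, i+1)]; then take max(V_cont, immediate exercise) for American.
  V(2,0) = exp(-r*dt) * [p*9.030931 + (1-p)*2.474943] = 5.731008; exercise = 5.665562; V(2,0) = max -> 5.731008
  V(2,1) = exp(-r*dt) * [p*2.474943 + (1-p)*0.000000] = 1.230489; exercise = 0.000000; V(2,1) = max -> 1.230489
  V(2,2) = exp(-r*dt) * [p*0.000000 + (1-p)*0.000000] = 0.000000; exercise = 0.000000; V(2,2) = max -> 0.000000
  V(1,0) = exp(-r*dt) * [p*5.731008 + (1-p)*1.230489] = 3.466345; exercise = 2.474943; V(1,0) = max -> 3.466345
  V(1,1) = exp(-r*dt) * [p*1.230489 + (1-p)*0.000000] = 0.611773; exercise = 0.000000; V(1,1) = max -> 0.611773
  V(0,0) = exp(-r*dt) * [p*3.466345 + (1-p)*0.611773] = 2.030157; exercise = 0.000000; V(0,0) = max -> 2.030157

Answer: Price = V(0,0) = 2.0302


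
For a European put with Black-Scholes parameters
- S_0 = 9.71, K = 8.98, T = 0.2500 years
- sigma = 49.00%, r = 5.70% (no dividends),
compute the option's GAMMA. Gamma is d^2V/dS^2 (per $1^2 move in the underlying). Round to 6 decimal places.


Answer: Gamma = 0.148016

Derivation:
d1 = 0.4996689795; d2 = 0.2546689795
phi(d1) = 0.3521235827; exp(-qT) = 1.0000000000; exp(-rT) = 0.9858510507
Gamma = exp(-qT) * phi(d1) / (S * sigma * sqrt(T)) = 1.0000000000 * 0.3521235827 / (9.7100 * 0.4900 * 0.5000000000) = 0.148016


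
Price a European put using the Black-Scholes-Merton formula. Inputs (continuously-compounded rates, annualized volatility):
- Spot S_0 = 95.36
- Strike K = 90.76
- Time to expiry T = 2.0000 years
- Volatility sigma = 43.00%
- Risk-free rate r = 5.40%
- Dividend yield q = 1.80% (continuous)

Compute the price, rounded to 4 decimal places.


Answer: Price = 15.8596

Derivation:
d1 = (ln(S/K) + (r - q + 0.5*sigma^2) * T) / (sigma * sqrt(T)) = 0.50375692
d2 = d1 - sigma * sqrt(T) = -0.10435491
exp(-rT) = 0.89762760; exp(-qT) = 0.96464029
P = K * exp(-rT) * N(-d2) - S_0 * exp(-qT) * N(-d1)
N(-d1) = 0.30721610; N(-d2) = 0.54155615
P = 90.7600 * 0.89762760 * 0.54155615 - 95.3600 * 0.96464029 * 0.30721610 = 15.8596


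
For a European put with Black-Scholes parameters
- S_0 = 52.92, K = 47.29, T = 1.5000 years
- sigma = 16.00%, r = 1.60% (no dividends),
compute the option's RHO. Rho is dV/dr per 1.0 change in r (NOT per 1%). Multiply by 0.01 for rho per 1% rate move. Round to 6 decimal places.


d1 = 0.7944638422; d2 = 0.5985046627
phi(d1) = 0.2909729616; exp(-qT) = 1.0000000000; exp(-rT) = 0.9762857098
N(-d2) = 0.2747516243
Rho = -K*T*exp(-rT)*N(-d2) = -47.2900 * 1.5000 * 0.9762857098 * 0.2747516243 = -19.027327

Answer: Rho = -19.027327


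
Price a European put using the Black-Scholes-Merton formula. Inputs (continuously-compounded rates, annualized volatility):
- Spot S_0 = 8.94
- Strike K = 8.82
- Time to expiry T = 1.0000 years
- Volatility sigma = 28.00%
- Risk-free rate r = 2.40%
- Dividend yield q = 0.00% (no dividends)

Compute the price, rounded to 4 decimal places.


Answer: Price = 0.8212

Derivation:
d1 = (ln(S/K) + (r - q + 0.5*sigma^2) * T) / (sigma * sqrt(T)) = 0.27397757
d2 = d1 - sigma * sqrt(T) = -0.00602243
exp(-rT) = 0.97628571; exp(-qT) = 1.00000000
P = K * exp(-rT) * N(-d2) - S_0 * exp(-qT) * N(-d1)
N(-d1) = 0.39205093; N(-d2) = 0.50240259
P = 8.8200 * 0.97628571 * 0.50240259 - 8.9400 * 1.00000000 * 0.39205093 = 0.8212


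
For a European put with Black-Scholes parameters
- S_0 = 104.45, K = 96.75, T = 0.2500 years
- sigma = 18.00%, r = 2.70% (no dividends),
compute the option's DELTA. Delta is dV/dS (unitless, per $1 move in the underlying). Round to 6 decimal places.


d1 = 0.9708684010; d2 = 0.8808684010
phi(d1) = 0.2490177103; exp(-qT) = 1.0000000000; exp(-rT) = 0.9932727301
N(-d1) = 0.1658069077
Delta = -exp(-qT) * N(-d1) = -1.0000000000 * 0.1658069077 = -0.165807

Answer: Delta = -0.165807
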